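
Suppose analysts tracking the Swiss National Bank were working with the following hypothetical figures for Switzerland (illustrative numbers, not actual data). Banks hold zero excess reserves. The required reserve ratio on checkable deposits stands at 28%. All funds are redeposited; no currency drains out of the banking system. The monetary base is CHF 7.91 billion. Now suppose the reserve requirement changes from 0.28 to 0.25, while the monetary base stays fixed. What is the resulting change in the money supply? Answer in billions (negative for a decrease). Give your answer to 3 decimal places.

CHF 3.390 billion

Initially m₁ = 1 / (0.28) ≈ 3.57143, so M₁ = 3.57143 × 7.91 ≈ 28.25 billion.
After the change m₂ = 1 / (0.25) = 4, so M₂ = 4 × 7.91 = 31.64 billion.
ΔM = M₂ − M₁ = 31.64 − 28.25 = 3.39 billion.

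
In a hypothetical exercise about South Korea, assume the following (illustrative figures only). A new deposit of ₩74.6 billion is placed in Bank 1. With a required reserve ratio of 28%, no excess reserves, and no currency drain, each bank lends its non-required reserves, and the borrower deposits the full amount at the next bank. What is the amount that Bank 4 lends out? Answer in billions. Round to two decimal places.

₩20.05 billion

Each bank lends a fraction (1 − rr) = 0.7200 of the deposit it receives, so Bank 4 receives 74.6·0.7200^3 and lends 74.6·0.7200^4 ≈ 20.0479 billion.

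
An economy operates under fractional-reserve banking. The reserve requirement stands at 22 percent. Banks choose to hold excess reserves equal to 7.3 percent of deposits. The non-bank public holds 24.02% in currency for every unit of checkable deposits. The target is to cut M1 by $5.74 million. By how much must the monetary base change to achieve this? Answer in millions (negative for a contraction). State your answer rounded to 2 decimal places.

-2.47 million

The money multiplier is m = (1 + c) / (rr + e + c) = (1 + 0.2402) / (0.22 + 0.073 + 0.2402) ≈ 2.3260.
ΔMB = ΔM / m = (−5.74) / 2.3260 ≈ -2.4678 million.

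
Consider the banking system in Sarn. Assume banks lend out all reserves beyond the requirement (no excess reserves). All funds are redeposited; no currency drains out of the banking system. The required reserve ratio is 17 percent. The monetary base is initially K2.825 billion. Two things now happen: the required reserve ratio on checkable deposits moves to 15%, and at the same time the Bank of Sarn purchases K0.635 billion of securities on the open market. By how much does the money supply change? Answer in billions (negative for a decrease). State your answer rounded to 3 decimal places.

Before: m₁ = 1 / (0.17) ≈ 5.88235, MB₁ = 2.825, so M₁ = 5.88235 × 2.825 ≈ 16.6176 billion.
After: m₂ = 1 / (0.15) ≈ 6.66667, MB₂ = 2.825 + 0.635 = 3.46, so M₂ = 6.66667 × 3.46 ≈ 23.0667 billion.
ΔM = M₂ − M₁ = 23.0667 − 16.6176 = 6.4491 billion.

K6.449 billion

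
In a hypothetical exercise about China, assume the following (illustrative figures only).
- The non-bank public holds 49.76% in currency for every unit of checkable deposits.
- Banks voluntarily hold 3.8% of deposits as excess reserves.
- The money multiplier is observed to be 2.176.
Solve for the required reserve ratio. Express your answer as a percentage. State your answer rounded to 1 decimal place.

Using m = 2.176. Since m = (1 + c)/(c + rr + e), the denominator satisfies c + rr + e = (1 + c)/m = (1 + 0.4976) / 2.176 ≈ 0.688235.
With c = 0.4976 and e = 0.038, the required reserve ratio is 0.688235 − 0.4976 − 0.038 = 0.152635.

15.3%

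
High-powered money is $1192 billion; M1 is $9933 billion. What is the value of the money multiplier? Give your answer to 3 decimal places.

8.333

The money multiplier is m = M / MB = 9933 / 1192 ≈ 8.33305.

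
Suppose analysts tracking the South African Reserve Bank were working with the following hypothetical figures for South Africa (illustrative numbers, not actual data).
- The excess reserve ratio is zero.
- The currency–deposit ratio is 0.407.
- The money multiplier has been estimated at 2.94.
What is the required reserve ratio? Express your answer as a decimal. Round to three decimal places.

Using m = 2.94. Since m = (1 + c)/(c + rr + e), the denominator satisfies c + rr + e = (1 + c)/m = (1 + 0.407) / 2.94 ≈ 0.478571.
With c = 0.407 and e = 0, the required reserve ratio is 0.478571 − 0.407 − 0 = 0.071571.

0.072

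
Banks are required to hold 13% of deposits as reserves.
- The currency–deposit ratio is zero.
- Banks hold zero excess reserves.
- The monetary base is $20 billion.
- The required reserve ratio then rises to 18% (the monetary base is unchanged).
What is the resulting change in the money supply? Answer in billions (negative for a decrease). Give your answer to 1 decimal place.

Initially m₁ = 1 / (0.13) ≈ 7.6923, so M₁ = 7.6923 × 20 = 153.846 billion.
After the change m₂ = 1 / (0.18) ≈ 5.5556, so M₂ = 5.5556 × 20 = 111.112 billion.
ΔM = M₂ − M₁ = 111.112 − 153.846 = -42.734 billion.

-42.7 billion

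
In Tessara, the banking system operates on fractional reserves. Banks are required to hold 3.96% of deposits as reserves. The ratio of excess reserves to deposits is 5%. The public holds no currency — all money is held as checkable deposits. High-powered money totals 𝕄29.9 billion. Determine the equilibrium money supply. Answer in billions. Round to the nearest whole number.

The money multiplier is m = 1 / (rr + e) = 1 / (0.0396 + 0.05) ≈ 11.1607.
So M = m × MB = 11.1607 × 29.9 ≈ 333.7049 billion.

𝕄334 billion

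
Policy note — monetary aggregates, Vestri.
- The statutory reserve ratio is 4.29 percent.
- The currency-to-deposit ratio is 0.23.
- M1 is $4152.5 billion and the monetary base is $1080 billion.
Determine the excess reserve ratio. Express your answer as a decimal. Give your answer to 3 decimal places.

0.047

Using m = M/MB = 4152.5/1080 ≈ 3.844907. Since m = (1 + c)/(c + rr + e), the denominator satisfies c + rr + e = (1 + c)/m = (1 + 0.23) / 3.844907 ≈ 0.319904.
With c = 0.23 and rr = 0.0429, the excess reserve ratio is 0.319904 − 0.23 − 0.0429 = 0.047004.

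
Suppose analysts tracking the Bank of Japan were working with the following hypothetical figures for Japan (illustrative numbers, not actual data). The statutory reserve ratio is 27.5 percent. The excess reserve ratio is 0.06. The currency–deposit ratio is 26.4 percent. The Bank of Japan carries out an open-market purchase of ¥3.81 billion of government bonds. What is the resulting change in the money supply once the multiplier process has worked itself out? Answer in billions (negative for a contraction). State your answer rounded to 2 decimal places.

The money multiplier is m = (1 + c) / (rr + e + c) = (1 + 0.264) / (0.275 + 0.06 + 0.264) ≈ 2.1102.
The purchase adds 3.81 billion of base, so ΔM = m × ΔMB = 2.1102 × (+3.81) ≈ 8.0399 billion.

¥8.04 billion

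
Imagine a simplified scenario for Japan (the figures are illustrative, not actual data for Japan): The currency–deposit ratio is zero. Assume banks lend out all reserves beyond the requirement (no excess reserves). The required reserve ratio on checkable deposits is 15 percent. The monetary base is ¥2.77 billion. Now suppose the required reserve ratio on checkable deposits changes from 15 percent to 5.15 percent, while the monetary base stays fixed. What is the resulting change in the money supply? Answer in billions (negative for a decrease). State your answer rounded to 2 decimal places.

¥35.32 billion

Initially m₁ = 1 / (0.15) ≈ 6.6667, so M₁ = 6.6667 × 2.77 ≈ 18.4668 billion.
After the change m₂ = 1 / (0.0515) ≈ 19.4175, so M₂ = 19.4175 × 2.77 ≈ 53.7865 billion.
ΔM = M₂ − M₁ = 53.7865 − 18.4668 = 35.3197 billion.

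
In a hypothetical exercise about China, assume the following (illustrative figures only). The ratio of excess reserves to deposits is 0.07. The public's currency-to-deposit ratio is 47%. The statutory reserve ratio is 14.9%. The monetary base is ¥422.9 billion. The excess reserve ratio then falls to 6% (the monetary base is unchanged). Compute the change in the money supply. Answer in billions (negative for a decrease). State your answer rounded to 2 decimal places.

Initially m₁ = (1 + 0.47) / (0.149 + 0.07 + 0.47) ≈ 2.133527, so M₁ = 2.133527 × 422.9 ≈ 902.2686 billion.
After the change m₂ = (1 + 0.47) / (0.149 + 0.06 + 0.47) ≈ 2.164948, so M₂ = 2.164948 × 422.9 ≈ 915.5565 billion.
ΔM = M₂ − M₁ = 915.5565 − 902.2686 = 13.2879 billion.

¥13.29 billion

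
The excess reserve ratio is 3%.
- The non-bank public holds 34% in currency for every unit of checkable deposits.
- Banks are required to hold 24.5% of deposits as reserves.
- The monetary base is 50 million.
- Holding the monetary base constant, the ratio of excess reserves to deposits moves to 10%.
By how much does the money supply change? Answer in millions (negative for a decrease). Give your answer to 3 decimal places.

-11.133 million

Initially m₁ = (1 + 0.34) / (0.245 + 0.03 + 0.34) ≈ 2.178862, so M₁ = 2.178862 × 50 = 108.9431 million.
After the change m₂ = (1 + 0.34) / (0.245 + 0.1 + 0.34) ≈ 1.956204, so M₂ = 1.956204 × 50 = 97.8102 million.
ΔM = M₂ − M₁ = 97.8102 − 108.9431 = -11.1329 million.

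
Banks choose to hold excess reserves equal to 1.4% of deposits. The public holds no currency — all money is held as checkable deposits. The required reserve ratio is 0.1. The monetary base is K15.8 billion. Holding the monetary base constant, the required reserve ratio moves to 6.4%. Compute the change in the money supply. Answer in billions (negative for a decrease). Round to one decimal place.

Initially m₁ = 1 / (0.1 + 0.014) ≈ 8.7719, so M₁ = 8.7719 × 15.8 ≈ 138.596 billion.
After the change m₂ = 1 / (0.064 + 0.014) ≈ 12.8205, so M₂ = 12.8205 × 15.8 = 202.5639 billion.
ΔM = M₂ − M₁ = 202.5639 − 138.596 = 63.9679 billion.

K64.0 billion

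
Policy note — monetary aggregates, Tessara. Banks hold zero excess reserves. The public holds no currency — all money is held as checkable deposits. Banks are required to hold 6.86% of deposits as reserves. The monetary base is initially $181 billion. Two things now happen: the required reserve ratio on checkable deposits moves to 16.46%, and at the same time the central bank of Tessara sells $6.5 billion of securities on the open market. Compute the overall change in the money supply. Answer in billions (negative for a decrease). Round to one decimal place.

Before: m₁ = 1 / (0.0686) ≈ 14.57726, MB₁ = 181, so M₁ = 14.57726 × 181 ≈ 2638.4841 billion.
After: m₂ = 1 / (0.1646) ≈ 6.07533, MB₂ = 181 − 6.5 = 174.5, so M₂ = 6.07533 × 174.5 ≈ 1060.1451 billion.
ΔM = M₂ − M₁ = 1060.1451 − 2638.4841 = -1578.339 billion.

-1578.3 billion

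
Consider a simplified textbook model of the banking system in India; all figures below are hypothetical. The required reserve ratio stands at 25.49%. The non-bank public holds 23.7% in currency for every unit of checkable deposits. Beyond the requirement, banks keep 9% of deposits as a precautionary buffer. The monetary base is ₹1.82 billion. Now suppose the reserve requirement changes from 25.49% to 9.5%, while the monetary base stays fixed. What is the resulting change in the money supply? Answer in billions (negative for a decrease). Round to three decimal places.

Initially m₁ = (1 + 0.237) / (0.2549 + 0.09 + 0.237) ≈ 2.12579, so M₁ = 2.12579 × 1.82 ≈ 3.8689 billion.
After the change m₂ = (1 + 0.237) / (0.095 + 0.09 + 0.237) ≈ 2.93128, so M₂ = 2.93128 × 1.82 ≈ 5.3349 billion.
ΔM = M₂ − M₁ = 5.3349 − 3.8689 = 1.466 billion.

₹1.466 billion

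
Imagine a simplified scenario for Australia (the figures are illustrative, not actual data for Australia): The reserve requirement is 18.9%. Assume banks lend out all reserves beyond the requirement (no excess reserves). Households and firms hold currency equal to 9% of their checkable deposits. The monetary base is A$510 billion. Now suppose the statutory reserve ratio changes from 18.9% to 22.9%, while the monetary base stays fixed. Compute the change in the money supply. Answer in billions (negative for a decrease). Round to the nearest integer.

-250 billion

Initially m₁ = (1 + 0.09) / (0.189 + 0.09) ≈ 3.9068, so M₁ = 3.9068 × 510 = 1992.468 billion.
After the change m₂ = (1 + 0.09) / (0.229 + 0.09) ≈ 3.4169, so M₂ = 3.4169 × 510 = 1742.619 billion.
ΔM = M₂ − M₁ = 1742.619 − 1992.468 = -249.849 billion.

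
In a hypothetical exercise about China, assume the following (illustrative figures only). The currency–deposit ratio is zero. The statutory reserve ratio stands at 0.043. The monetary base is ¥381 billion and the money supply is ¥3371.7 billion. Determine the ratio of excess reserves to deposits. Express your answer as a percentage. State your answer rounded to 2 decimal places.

Using m = M/MB = 3371.7/381 ≈ 8.849606. Since m = (1 + c)/(c + rr + e), the denominator satisfies c + rr + e = (1 + c)/m = (1 + 0) / 8.849606 ≈ 0.112999.
With c = 0 and rr = 0.043, the ratio of excess reserves to deposits is 0.112999 − 0 − 0.043 = 0.069999.

7.00%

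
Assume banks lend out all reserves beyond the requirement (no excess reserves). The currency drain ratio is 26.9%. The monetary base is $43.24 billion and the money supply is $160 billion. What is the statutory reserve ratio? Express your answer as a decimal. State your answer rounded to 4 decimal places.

Using m = M/MB = 160/43.24 ≈ 3.700278. Since m = (1 + c)/(c + rr + e), the denominator satisfies c + rr + e = (1 + c)/m = (1 + 0.269) / 3.700278 ≈ 0.342947.
With c = 0.269 and e = 0, the statutory reserve ratio is 0.342947 − 0.269 − 0 = 0.073947.

0.0739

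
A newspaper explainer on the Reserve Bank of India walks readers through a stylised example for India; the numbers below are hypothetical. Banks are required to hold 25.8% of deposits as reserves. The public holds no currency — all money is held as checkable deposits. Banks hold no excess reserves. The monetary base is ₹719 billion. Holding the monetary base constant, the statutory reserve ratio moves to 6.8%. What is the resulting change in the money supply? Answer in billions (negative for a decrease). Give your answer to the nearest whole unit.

Initially m₁ = 1 / (0.258) ≈ 3.8760, so M₁ = 3.8760 × 719 = 2786.844 billion.
After the change m₂ = 1 / (0.068) ≈ 14.7059, so M₂ = 14.7059 × 719 = 10573.5421 billion.
ΔM = M₂ − M₁ = 10573.5421 − 2786.844 = 7786.6981 billion.

₹7787 billion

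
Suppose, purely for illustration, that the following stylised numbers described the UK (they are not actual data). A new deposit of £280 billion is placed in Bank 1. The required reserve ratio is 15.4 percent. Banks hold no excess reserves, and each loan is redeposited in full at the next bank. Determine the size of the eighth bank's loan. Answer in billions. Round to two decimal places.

£73.47 billion

Each bank lends a fraction (1 − rr) = 0.8460 of the deposit it receives, so Bank 8 receives 280·0.8460^7 and lends 280·0.8460^8 ≈ 73.4718 billion.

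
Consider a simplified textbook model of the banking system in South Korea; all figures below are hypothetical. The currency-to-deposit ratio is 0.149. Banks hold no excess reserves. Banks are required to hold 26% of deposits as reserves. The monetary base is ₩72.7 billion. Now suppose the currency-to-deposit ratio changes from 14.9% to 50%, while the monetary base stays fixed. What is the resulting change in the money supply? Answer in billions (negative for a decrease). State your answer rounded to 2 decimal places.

Initially m₁ = (1 + 0.149) / (0.26 + 0.149) ≈ 2.80929, so M₁ = 2.80929 × 72.7 ≈ 204.2354 billion.
After the change m₂ = (1 + 0.5) / (0.26 + 0.5) ≈ 1.97368, so M₂ = 1.97368 × 72.7 ≈ 143.4865 billion.
ΔM = M₂ − M₁ = 143.4865 − 204.2354 = -60.7489 billion.

-60.75 billion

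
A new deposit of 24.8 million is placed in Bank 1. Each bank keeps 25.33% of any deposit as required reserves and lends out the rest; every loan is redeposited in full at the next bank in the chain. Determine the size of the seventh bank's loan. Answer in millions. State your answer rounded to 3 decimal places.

Each bank lends a fraction (1 − rr) = 0.7467 of the deposit it receives, so Bank 7 receives 24.8·0.7467^6 and lends 24.8·0.7467^7 ≈ 3.2098 million.

3.210 million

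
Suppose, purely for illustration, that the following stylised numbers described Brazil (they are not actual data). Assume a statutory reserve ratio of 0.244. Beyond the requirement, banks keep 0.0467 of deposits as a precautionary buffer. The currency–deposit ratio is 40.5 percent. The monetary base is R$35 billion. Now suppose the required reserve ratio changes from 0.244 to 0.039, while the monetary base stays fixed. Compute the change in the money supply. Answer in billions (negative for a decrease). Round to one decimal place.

R$29.5 billion

Initially m₁ = (1 + 0.405) / (0.244 + 0.0467 + 0.405) ≈ 2.0195, so M₁ = 2.0195 × 35 = 70.6825 billion.
After the change m₂ = (1 + 0.405) / (0.039 + 0.0467 + 0.405) ≈ 2.8633, so M₂ = 2.8633 × 35 = 100.2155 billion.
ΔM = M₂ − M₁ = 100.2155 − 70.6825 = 29.533 billion.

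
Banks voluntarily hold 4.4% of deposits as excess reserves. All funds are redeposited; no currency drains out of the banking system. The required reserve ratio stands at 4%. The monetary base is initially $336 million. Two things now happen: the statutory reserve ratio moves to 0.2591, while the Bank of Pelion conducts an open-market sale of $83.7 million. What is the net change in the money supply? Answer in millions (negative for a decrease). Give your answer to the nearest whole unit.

-3168 million

Before: m₁ = 1 / (0.04 + 0.044) ≈ 11.9048, MB₁ = 336, so M₁ = 11.9048 × 336 = 4000.0128 million.
After: m₂ = 1 / (0.2591 + 0.044) ≈ 3.2992, MB₂ = 336 − 83.7 = 252.3, so M₂ = 3.2992 × 252.3 ≈ 832.3882 million.
ΔM = M₂ − M₁ = 832.3882 − 4000.0128 = -3167.6246 million.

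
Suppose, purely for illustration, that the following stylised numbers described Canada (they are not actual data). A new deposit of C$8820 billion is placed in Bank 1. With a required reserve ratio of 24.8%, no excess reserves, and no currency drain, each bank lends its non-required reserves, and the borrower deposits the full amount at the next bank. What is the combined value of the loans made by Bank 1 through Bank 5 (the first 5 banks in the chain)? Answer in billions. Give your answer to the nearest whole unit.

Bank i lends (1 − rr)^i of the original deposit: Bank 1 lends 8820·0.7520 = 6632.6400, Bank 2 lends 8820·0.7520² ≈ 4987.7453, and so on.
Summing a geometric series: total = 8820·[0.7520·(1 − 0.7520^5) / (1 − 0.7520)] ≈ 20312.8432 billion.

C$20313 billion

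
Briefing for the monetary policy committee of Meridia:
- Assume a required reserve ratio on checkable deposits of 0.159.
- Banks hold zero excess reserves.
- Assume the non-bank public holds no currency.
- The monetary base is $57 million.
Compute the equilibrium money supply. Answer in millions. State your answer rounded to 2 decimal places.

$358.49 million

With no currency drain or excess reserves, the money multiplier is m = 1/rr = 1/0.159 ≈ 6.28931.
Money supply M = m × MB = 6.28931 × 57 ≈ 358.4907 million.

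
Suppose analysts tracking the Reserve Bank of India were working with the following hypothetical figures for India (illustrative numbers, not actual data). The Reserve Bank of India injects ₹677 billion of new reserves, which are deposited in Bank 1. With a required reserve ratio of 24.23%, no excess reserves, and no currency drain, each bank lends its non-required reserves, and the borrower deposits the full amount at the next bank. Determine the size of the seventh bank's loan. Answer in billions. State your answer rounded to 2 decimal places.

₹97.07 billion

Each bank lends a fraction (1 − rr) = 0.7577 of the deposit it receives, so Bank 7 receives 677·0.7577^6 and lends 677·0.7577^7 ≈ 97.0666 billion.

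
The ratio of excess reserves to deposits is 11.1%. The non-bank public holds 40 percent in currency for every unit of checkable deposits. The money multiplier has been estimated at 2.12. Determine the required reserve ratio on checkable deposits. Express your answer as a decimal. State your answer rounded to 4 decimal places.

Using m = 2.12. Since m = (1 + c)/(c + rr + e), the denominator satisfies c + rr + e = (1 + c)/m = (1 + 0.4) / 2.12 ≈ 0.660377.
With c = 0.4 and e = 0.111, the required reserve ratio on checkable deposits is 0.660377 − 0.4 − 0.111 = 0.149377.

0.1494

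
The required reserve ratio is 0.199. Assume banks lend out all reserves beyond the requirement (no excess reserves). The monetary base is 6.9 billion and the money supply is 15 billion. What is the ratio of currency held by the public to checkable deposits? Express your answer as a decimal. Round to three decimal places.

0.483

Using m = M/MB = 15/6.9 ≈ 2.173913. From m = (1 + c)/(c + rr + e), rearranging gives 1 + c = m·(c + rr + e), so c·(1 − m) = m·(rr + e) − 1.
Hence c = [m·(rr + e) − 1]/(1 − m) = [2.173913 × (0.199 + 0) − 1] / (1 − 2.173913) ≈ 0.483333.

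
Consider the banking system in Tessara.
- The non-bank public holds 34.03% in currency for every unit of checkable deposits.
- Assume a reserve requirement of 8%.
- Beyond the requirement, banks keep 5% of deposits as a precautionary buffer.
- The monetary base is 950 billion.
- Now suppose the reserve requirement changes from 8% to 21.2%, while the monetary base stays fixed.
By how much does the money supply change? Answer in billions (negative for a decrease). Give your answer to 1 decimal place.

-593.4 billion

Initially m₁ = (1 + 0.3403) / (0.08 + 0.05 + 0.3403) ≈ 2.84988, so M₁ = 2.84988 × 950 = 2707.386 billion.
After the change m₂ = (1 + 0.3403) / (0.212 + 0.05 + 0.3403) ≈ 2.22530, so M₂ = 2.22530 × 950 = 2114.035 billion.
ΔM = M₂ − M₁ = 2114.035 − 2707.386 = -593.351 billion.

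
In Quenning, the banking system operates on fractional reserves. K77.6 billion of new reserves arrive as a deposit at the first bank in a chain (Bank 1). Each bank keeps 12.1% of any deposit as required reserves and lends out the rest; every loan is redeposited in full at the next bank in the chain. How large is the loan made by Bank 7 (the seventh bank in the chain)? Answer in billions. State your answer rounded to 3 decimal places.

Each bank lends a fraction (1 − rr) = 0.8790 of the deposit it receives, so Bank 7 receives 77.6·0.8790^6 and lends 77.6·0.8790^7 ≈ 31.4618 billion.

K31.462 billion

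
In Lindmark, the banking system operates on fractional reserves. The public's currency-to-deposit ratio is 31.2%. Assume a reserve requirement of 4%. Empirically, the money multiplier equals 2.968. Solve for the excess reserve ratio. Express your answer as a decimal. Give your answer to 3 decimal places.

0.090

Using m = 2.968. Since m = (1 + c)/(c + rr + e), the denominator satisfies c + rr + e = (1 + c)/m = (1 + 0.312) / 2.968 ≈ 0.442049.
With c = 0.312 and rr = 0.04, the excess reserve ratio is 0.442049 − 0.312 − 0.04 = 0.090049.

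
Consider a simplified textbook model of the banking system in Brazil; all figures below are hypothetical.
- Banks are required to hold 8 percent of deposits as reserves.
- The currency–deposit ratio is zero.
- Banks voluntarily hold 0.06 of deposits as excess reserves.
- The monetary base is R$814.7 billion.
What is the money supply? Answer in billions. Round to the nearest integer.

R$5819 billion

The money multiplier is m = 1 / (rr + e) = 1 / (0.08 + 0.06) ≈ 7.1429.
So M = m × MB = 7.1429 × 814.7 ≈ 5819.3206 billion.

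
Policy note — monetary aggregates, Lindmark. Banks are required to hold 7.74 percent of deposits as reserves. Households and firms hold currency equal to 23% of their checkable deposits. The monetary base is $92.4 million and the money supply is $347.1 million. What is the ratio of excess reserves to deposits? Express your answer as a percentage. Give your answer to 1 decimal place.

2.0%

Using m = M/MB = 347.1/92.4 ≈ 3.756494. Since m = (1 + c)/(c + rr + e), the denominator satisfies c + rr + e = (1 + c)/m = (1 + 0.23) / 3.756494 ≈ 0.327433.
With c = 0.23 and rr = 0.0774, the ratio of excess reserves to deposits is 0.327433 − 0.23 − 0.0774 = 0.020033.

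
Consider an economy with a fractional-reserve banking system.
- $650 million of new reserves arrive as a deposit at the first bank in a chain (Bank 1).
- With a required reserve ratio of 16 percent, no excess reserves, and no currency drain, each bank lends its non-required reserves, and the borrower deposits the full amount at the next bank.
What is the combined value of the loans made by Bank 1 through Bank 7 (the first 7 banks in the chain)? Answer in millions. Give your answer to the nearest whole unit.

Bank i lends (1 − rr)^i of the original deposit: Bank 1 lends 650·0.8400 = 546.0000, Bank 2 lends 650·0.8400² = 458.6400, and so on.
Summing a geometric series: total = 650·[0.8400·(1 − 0.8400^7) / (1 − 0.8400)] ≈ 2405.5042 million.

$2406 million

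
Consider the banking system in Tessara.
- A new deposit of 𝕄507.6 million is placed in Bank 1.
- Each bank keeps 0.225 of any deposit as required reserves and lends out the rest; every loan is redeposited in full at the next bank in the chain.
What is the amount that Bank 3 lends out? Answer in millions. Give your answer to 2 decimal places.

Each bank lends a fraction (1 − rr) = 0.7750 of the deposit it receives, so Bank 3 receives 507.6·0.7750^2 and lends 507.6·0.7750^3 ≈ 236.2799 million.

𝕄236.28 million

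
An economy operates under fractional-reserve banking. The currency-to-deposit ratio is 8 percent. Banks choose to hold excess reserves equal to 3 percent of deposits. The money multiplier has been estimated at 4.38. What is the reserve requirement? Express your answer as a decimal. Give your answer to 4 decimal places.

Using m = 4.38. Since m = (1 + c)/(c + rr + e), the denominator satisfies c + rr + e = (1 + c)/m = (1 + 0.08) / 4.38 ≈ 0.246575.
With c = 0.08 and e = 0.03, the reserve requirement is 0.246575 − 0.08 − 0.03 = 0.136575.

0.1366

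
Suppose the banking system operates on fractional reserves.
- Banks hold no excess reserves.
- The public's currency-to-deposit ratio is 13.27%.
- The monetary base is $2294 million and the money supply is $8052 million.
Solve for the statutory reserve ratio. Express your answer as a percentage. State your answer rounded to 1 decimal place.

Using m = M/MB = 8052/2294 ≈ 3.510026. Since m = (1 + c)/(c + rr + e), the denominator satisfies c + rr + e = (1 + c)/m = (1 + 0.1327) / 3.510026 ≈ 0.322704.
With c = 0.1327 and e = 0, the statutory reserve ratio is 0.322704 − 0.1327 − 0 = 0.190004.

19.0%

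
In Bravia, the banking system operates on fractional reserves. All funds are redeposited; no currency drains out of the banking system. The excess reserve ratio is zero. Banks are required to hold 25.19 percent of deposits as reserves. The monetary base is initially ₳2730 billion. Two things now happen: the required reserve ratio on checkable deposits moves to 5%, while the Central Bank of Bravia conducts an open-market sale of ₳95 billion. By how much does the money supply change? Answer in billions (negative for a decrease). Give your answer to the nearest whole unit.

Before: m₁ = 1 / (0.2519) ≈ 3.96983, MB₁ = 2730, so M₁ = 3.96983 × 2730 = 10837.6359 billion.
After: m₂ = 1 / (0.05) = 20, MB₂ = 2730 − 95 = 2635, so M₂ = 20 × 2635 = 52700 billion.
ΔM = M₂ − M₁ = 52700 − 10837.6359 = 41862.3641 billion.

₳41862 billion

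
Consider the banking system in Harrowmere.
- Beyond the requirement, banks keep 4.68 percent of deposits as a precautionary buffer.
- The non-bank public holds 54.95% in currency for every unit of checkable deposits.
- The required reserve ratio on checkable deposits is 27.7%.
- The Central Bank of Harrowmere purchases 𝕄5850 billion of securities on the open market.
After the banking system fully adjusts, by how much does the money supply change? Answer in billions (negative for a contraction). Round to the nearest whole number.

𝕄10380 billion

The money multiplier is m = (1 + c) / (rr + e + c) = (1 + 0.5495) / (0.277 + 0.0468 + 0.5495) ≈ 1.77430.
The purchase adds 5850 billion of base, so ΔM = m × ΔMB = 1.77430 × (+5850) = 10379.655 billion.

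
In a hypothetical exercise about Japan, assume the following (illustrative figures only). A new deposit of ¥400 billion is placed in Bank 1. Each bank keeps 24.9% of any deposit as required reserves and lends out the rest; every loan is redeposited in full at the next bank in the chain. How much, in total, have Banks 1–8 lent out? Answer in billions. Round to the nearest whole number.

¥1084 billion

Bank i lends (1 − rr)^i of the original deposit: Bank 1 lends 400·0.7510 = 300.4000, Bank 2 lends 400·0.7510² = 225.6004, and so on.
Summing a geometric series: total = 400·[0.7510·(1 − 0.7510^8) / (1 − 0.7510)] ≈ 1084.3526 billion.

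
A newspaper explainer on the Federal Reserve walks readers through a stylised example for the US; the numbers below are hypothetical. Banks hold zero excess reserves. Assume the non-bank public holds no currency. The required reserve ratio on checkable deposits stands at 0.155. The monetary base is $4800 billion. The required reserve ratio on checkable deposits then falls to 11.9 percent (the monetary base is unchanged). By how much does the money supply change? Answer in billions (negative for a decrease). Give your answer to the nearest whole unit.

$9368 billion

Initially m₁ = 1 / (0.155) ≈ 6.45161, so M₁ = 6.45161 × 4800 = 30967.728 billion.
After the change m₂ = 1 / (0.119) ≈ 8.40336, so M₂ = 8.40336 × 4800 = 40336.128 billion.
ΔM = M₂ − M₁ = 40336.128 − 30967.728 = 9368.4 billion.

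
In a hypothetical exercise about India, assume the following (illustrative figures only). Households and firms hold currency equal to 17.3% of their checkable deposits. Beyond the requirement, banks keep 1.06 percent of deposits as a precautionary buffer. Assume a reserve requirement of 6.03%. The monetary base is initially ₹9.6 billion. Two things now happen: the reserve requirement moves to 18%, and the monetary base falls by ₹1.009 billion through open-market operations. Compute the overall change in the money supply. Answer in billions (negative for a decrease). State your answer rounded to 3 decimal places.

Before: m₁ = (1 + 0.173) / (0.0603 + 0.0106 + 0.173) ≈ 4.80935, MB₁ = 9.6, so M₁ = 4.80935 × 9.6 ≈ 46.1698 billion.
After: m₂ = (1 + 0.173) / (0.18 + 0.0106 + 0.173) ≈ 3.22607, MB₂ = 9.6 − 1.009 = 8.591, so M₂ = 3.22607 × 8.591 ≈ 27.7152 billion.
ΔM = M₂ − M₁ = 27.7152 − 46.1698 = -18.4546 billion.

-18.455 billion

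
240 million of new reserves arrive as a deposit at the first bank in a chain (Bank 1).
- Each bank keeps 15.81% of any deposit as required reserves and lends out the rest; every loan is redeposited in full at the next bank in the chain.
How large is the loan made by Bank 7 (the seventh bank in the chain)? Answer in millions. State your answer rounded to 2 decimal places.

Each bank lends a fraction (1 − rr) = 0.8419 of the deposit it receives, so Bank 7 receives 240·0.8419^6 and lends 240·0.8419^7 ≈ 71.9507 million.

71.95 million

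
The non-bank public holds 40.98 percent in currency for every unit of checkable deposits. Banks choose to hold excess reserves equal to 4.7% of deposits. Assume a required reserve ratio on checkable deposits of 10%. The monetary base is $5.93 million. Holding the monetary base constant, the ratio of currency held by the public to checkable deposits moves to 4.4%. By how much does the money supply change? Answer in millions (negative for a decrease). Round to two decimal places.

Initially m₁ = (1 + 0.4098) / (0.1 + 0.047 + 0.4098) ≈ 2.5320, so M₁ = 2.5320 × 5.93 ≈ 15.0148 million.
After the change m₂ = (1 + 0.044) / (0.1 + 0.047 + 0.044) ≈ 5.4660, so M₂ = 5.4660 × 5.93 ≈ 32.4134 million.
ΔM = M₂ − M₁ = 32.4134 − 15.0148 = 17.3986 million.

$17.40 million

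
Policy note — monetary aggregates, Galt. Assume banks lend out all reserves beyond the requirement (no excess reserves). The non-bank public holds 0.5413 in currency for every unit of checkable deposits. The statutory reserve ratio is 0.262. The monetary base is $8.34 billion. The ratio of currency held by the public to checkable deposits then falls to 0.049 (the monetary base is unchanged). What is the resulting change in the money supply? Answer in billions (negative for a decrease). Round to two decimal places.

$12.13 billion

Initially m₁ = (1 + 0.5413) / (0.262 + 0.5413) ≈ 1.9187, so M₁ = 1.9187 × 8.34 ≈ 16.002 billion.
After the change m₂ = (1 + 0.049) / (0.262 + 0.049) ≈ 3.3730, so M₂ = 3.3730 × 8.34 ≈ 28.1308 billion.
ΔM = M₂ − M₁ = 28.1308 − 16.002 = 12.1288 billion.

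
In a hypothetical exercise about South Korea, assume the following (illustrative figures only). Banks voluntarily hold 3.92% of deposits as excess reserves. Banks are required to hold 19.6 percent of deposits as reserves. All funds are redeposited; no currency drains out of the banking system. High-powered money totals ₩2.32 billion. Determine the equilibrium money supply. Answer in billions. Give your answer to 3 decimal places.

₩9.864 billion

The money multiplier is m = 1 / (rr + e) = 1 / (0.196 + 0.0392) ≈ 4.25170.
So M = m × MB = 4.25170 × 2.32 ≈ 9.8639 billion.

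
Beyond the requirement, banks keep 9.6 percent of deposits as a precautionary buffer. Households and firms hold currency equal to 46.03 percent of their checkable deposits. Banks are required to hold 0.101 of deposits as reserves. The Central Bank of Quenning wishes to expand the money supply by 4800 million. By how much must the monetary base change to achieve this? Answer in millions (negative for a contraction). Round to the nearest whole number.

2161 million

The money multiplier is m = (1 + c) / (rr + e + c) = (1 + 0.4603) / (0.101 + 0.096 + 0.4603) ≈ 2.22166.
ΔMB = ΔM / m = (+4800) / 2.22166 ≈ 2160.5466 million.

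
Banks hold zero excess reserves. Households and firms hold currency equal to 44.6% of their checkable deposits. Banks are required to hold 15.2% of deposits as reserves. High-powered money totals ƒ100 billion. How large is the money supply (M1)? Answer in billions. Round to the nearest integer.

The money multiplier is m = (1 + c) / (rr + c) = (1 + 0.446) / (0.152 + 0.446) ≈ 2.4181.
So M = m × MB = 2.4181 × 100 = 241.81 billion.

ƒ242 billion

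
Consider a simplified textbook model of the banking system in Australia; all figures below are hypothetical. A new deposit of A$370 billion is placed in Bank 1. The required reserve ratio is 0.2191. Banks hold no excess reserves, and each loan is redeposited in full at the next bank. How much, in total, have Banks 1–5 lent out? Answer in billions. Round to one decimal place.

Bank i lends (1 − rr)^i of the original deposit: Bank 1 lends 370·0.7809 = 288.9330, Bank 2 lends 370·0.7809² ≈ 225.6278, and so on.
Summing a geometric series: total = 370·[0.7809·(1 − 0.7809^5) / (1 − 0.7809)] ≈ 935.7856 billion.

A$935.8 billion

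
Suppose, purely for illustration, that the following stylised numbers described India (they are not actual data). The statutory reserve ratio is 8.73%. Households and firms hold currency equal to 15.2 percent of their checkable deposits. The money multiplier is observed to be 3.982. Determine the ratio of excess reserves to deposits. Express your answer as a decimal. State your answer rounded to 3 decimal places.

0.050

Using m = 3.982. Since m = (1 + c)/(c + rr + e), the denominator satisfies c + rr + e = (1 + c)/m = (1 + 0.152) / 3.982 ≈ 0.289302.
With c = 0.152 and rr = 0.0873, the ratio of excess reserves to deposits is 0.289302 − 0.152 − 0.0873 = 0.050002.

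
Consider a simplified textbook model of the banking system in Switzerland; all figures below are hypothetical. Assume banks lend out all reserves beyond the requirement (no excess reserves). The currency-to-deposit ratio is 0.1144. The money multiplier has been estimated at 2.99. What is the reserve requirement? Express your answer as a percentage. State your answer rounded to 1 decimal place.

25.8%

Using m = 2.99. Since m = (1 + c)/(c + rr + e), the denominator satisfies c + rr + e = (1 + c)/m = (1 + 0.1144) / 2.99 ≈ 0.372709.
With c = 0.1144 and e = 0, the reserve requirement is 0.372709 − 0.1144 − 0 = 0.258309.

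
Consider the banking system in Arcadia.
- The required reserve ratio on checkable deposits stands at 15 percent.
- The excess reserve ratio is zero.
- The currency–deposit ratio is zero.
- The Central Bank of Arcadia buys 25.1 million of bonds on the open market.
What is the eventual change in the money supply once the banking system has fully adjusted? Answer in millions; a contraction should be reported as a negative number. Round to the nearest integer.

The simple money multiplier is m = 1/rr = 1/0.15 ≈ 6.6667.
An open-market purchase increases the monetary base by 25.1 million, so ΔM = m × ΔMB = 6.6667 × 25.1 ≈ 167.3342 million.

167 million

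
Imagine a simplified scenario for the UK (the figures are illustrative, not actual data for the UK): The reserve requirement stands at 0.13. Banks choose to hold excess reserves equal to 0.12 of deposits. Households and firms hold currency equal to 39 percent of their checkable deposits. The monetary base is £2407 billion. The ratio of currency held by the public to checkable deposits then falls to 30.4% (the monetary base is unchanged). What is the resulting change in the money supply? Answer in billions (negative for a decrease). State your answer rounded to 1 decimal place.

Initially m₁ = (1 + 0.39) / (0.13 + 0.12 + 0.39) = 2.171875, so M₁ = 2.171875 × 2407 ≈ 5227.7031 billion.
After the change m₂ = (1 + 0.304) / (0.13 + 0.12 + 0.304) ≈ 2.353791, so M₂ = 2.353791 × 2407 ≈ 5665.5749 billion.
ΔM = M₂ − M₁ = 5665.5749 − 5227.7031 = 437.8718 billion.

£437.9 billion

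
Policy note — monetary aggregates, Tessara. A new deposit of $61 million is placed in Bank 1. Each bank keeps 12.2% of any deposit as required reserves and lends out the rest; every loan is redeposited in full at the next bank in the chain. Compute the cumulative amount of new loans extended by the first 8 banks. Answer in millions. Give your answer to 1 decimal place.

$284.0 million

Bank i lends (1 − rr)^i of the original deposit: Bank 1 lends 61·0.8780 = 53.5580, Bank 2 lends 61·0.8780² ≈ 47.0239, and so on.
Summing a geometric series: total = 61·[0.8780·(1 − 0.8780^8) / (1 − 0.8780)] ≈ 283.9683 million.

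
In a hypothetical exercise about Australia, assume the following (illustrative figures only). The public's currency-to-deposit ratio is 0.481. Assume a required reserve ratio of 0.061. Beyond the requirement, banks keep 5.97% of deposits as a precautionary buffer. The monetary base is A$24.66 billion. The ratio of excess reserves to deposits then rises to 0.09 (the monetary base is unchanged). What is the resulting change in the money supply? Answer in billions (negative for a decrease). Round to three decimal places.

Initially m₁ = (1 + 0.481) / (0.061 + 0.0597 + 0.481) ≈ 2.461359, so M₁ = 2.461359 × 24.66 ≈ 60.6971 billion.
After the change m₂ = (1 + 0.481) / (0.061 + 0.09 + 0.481) ≈ 2.343354, so M₂ = 2.343354 × 24.66 ≈ 57.7871 billion.
ΔM = M₂ − M₁ = 57.7871 − 60.6971 = -2.91 billion.

-2.910 billion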